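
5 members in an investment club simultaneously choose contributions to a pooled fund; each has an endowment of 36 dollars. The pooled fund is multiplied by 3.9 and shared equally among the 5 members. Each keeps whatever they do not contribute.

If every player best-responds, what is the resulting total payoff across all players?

180.00 dollars

Each contributed unit returns 3.9/5 = 0.7800 to its contributor — below 1 — so contributing 0 is dominant for every player. At the Nash equilibrium everyone keeps their 36, and the group total is 5 × 36 = 180.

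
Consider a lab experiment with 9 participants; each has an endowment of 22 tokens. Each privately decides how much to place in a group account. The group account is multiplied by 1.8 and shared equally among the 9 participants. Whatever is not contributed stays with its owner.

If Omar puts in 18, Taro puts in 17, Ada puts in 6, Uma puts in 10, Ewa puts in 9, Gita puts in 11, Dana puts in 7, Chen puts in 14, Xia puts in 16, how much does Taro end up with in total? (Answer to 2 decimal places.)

Total contributed: 18 + 17 + 6 + 10 + 9 + 11 + 7 + 14 + 16 = 108.
Each receives 1.8 × 108 / 9 = 21.60 from the group account.
Taro keeps 22 − 17 = 5, so Taro's payoff is 5 + 21.60 = 26.60.

26.60 tokens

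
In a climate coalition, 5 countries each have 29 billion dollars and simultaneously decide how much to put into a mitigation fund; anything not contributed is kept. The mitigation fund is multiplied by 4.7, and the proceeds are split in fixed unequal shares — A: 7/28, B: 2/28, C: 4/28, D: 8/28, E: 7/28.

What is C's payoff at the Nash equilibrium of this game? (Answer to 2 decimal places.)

87.41 billion dollars

A player with share s gets back 4.7·s per unit contributed, so full contribution is dominant for anyone with s > 1/4.7 = 0.2128 and zero contribution is dominant for anyone below.
The shares above 0.2128 belong to A, D and E, contributing 29 each; the remaining 2 contribute 0. Total contributed: 87.
C keeps 29 and receives 4.7 × 87 × 4/28 = 58.41 from the mitigation fund, for a payoff of 87.41.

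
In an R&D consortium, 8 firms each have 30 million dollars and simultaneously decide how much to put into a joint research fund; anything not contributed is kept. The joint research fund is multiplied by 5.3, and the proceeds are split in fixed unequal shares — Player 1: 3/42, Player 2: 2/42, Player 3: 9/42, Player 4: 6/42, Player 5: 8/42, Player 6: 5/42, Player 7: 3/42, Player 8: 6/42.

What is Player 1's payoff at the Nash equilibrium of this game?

Player j's private return per contributed unit is 5.3 × (j's share). Contributing is weakly dominant for j when that share is at least 1/5.3 = 0.1887, and contributing 0 is dominant otherwise.
Player 3 and Player 5 are above the threshold, contributing 30 each; the remaining 6 contribute 0. Total contributed: 60.
Player 1 keeps 30 and receives 5.3 × 60 × 3/42 = 22.71 from the joint research fund, for a payoff of 52.71.

52.71 million dollars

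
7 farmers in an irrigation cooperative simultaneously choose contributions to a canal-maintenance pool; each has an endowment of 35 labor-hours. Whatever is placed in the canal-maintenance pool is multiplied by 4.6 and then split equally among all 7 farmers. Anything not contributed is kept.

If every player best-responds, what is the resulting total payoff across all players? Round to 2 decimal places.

245.00 labor-hours

Each contributed unit returns 4.6/7 = 0.6571 to its contributor — below 1 — so contributing 0 is dominant for every player. At the Nash equilibrium everyone keeps their 35, and the group total is 7 × 35 = 245.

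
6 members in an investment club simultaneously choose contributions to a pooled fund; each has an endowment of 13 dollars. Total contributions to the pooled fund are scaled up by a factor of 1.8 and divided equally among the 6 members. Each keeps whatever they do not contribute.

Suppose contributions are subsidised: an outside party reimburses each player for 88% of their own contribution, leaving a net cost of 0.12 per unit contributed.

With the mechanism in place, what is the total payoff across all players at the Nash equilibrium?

209.04 dollars

The effective private return per unit is now (1.8/6) / 0.12 = 2.5000 > 1, so every player's dominant strategy flips to full contribution.
So the Nash equilibrium is full contribution by all 6; the group earns 6 × (13 × 0.88 + 1.8 × 13) = 209.04.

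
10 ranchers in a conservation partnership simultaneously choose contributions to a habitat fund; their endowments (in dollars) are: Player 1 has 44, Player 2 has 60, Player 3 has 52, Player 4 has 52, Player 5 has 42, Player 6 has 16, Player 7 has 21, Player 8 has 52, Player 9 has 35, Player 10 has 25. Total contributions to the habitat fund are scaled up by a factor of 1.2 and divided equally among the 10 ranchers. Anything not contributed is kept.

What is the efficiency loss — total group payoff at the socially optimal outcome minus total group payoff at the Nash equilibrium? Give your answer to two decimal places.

The private return per contributed unit is 1.2/10 = 0.1200 < 1 for every player regardless of endowment, so the Nash equilibrium is zero contribution and the group total is Σ E_j = 44 + 60 + 52 + 52 + 42 + 16 + 21 + 52 + 35 + 25 = 399.
Each contributed unit returns 1.200 to the group, so the social optimum is full contribution by everyone: group total = 1.200 × 399 = 478.80.
Efficiency loss = (1.200 − 1) × 399 = 79.80.

79.80 dollars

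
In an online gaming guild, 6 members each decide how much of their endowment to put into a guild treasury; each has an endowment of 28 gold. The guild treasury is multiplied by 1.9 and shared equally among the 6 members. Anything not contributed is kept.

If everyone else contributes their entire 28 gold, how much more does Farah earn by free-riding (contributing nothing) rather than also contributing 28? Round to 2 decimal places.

Switching from a contribution of 28 to 0 lets Farah keep an extra 28 gold, but lowers the guild treasury by 28, which costs Farah their own share of that drop: 1.9/6 × 28 = 8.87.
Net gain = 28 − 8.87 = 19.13. The private return per contributed unit (0.3167) is below 1, so free-riding is indeed the best response regardless of what the others do.

19.13 gold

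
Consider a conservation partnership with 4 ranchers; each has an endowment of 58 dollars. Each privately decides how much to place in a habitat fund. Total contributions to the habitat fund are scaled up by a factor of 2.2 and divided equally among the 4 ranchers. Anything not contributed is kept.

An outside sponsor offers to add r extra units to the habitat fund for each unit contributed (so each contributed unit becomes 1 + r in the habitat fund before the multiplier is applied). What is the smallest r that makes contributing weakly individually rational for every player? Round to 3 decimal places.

With matching at rate r, one contributed unit becomes (1 + r) in the habitat fund and returns 2.2 × (1 + r) / 4 to the contributor.
Setting this equal to 1: 1 + r = 4/2.2 = 1.8182.
So the minimum matching rate is r = 1.8182 − 1 = 0.818.

0.818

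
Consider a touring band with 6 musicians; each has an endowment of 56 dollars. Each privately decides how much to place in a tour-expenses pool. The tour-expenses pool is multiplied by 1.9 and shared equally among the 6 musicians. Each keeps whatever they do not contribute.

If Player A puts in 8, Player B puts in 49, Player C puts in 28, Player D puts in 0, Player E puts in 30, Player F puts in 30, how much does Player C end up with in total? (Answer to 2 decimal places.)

73.92 dollars

Total contributed: 8 + 49 + 28 + 0 + 30 + 30 = 145.
Each receives 1.9 × 145 / 6 = 45.92 from the tour-expenses pool.
Player C keeps 56 − 28 = 28, so Player C's payoff is 28 + 45.92 = 73.92.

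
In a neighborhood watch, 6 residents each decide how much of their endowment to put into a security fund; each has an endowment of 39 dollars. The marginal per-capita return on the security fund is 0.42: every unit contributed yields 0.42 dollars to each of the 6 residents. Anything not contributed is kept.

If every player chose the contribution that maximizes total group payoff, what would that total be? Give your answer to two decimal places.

589.68 dollars

Each contributed unit returns 2.520 to the group as a whole (0.42 to each of 6 players), which exceeds 1, so the social optimum is full contribution: group total = 2.520 × 234 = 589.68.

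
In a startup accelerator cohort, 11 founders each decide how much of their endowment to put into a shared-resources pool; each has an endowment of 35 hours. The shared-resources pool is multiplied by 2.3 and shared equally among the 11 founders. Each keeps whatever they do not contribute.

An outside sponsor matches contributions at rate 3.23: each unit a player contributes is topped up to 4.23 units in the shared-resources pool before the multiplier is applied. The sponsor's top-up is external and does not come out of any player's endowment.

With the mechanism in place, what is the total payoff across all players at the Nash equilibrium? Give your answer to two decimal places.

385.00 hours

With the mechanism, a contributed unit returns 2.3 × 4.23 / 11 = 0.8845 per unit of net cost — still below 1 — so contributing 0 remains dominant for every player.
Everyone keeps their endowment and the group total is 11 × 35 = 385.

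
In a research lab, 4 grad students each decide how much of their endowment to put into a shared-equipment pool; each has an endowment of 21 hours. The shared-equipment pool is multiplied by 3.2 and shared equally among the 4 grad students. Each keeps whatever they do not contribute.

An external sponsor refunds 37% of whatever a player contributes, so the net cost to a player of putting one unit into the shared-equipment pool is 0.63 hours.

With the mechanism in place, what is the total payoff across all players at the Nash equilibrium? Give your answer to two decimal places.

299.88 hours

With the mechanism, a contributed unit returns (3.2/4) / 0.63 = 1.2698 per unit of net cost to the contributor — now above 1 — so contributing fully is weakly dominant for every player.
At the Nash equilibrium everyone contributes 21. Group total payoff = 4 × (21 × 0.37 + 3.2 × 21) = 299.88.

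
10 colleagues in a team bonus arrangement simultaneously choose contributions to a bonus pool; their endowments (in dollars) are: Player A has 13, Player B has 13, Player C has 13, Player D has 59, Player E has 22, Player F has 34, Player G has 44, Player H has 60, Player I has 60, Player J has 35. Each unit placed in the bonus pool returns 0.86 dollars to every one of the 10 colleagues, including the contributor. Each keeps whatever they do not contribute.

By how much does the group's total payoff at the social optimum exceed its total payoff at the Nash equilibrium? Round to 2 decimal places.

2682.80 dollars

The private return per contributed unit is 0.86 < 1 for everyone, so the Nash equilibrium is zero contribution and the group total is Σ E_j = 13 + 13 + 13 + 59 + 22 + 34 + 44 + 60 + 60 + 35 = 353.
Each contributed unit returns 8.600 to the group, so the social optimum is full contribution by everyone: group total = 8.600 × 353 = 3035.80.
Efficiency loss = (8.600 − 1) × 353 = 2682.80.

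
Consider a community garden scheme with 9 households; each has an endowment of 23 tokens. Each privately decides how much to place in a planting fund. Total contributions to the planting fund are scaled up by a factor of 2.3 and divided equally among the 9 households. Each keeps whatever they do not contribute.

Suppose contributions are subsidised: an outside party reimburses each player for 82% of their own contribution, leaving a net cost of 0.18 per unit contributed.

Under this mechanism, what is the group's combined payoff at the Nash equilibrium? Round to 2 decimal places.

645.84 tokens

Under the mechanism each unit contributed yields (2.3/9) / 0.18 = 1.4198 back to its contributor per unit of net cost, which exceeds 1, making full contribution the dominant choice for everyone.
So the Nash equilibrium is full contribution by all 9; the group earns 9 × (23 × 0.82 + 2.3 × 23) = 645.84.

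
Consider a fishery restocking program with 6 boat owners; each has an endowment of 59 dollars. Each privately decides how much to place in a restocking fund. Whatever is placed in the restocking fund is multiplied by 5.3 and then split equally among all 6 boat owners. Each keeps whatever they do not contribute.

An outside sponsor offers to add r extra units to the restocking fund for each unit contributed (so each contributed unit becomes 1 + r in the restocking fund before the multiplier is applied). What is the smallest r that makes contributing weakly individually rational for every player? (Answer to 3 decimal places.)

With matching at rate r, one contributed unit becomes (1 + r) in the restocking fund and returns 5.3 × (1 + r) / 6 to the contributor.
Setting this equal to 1: 1 + r = 6/5.3 = 1.1321.
So the minimum matching rate is r = 1.1321 − 1 = 0.132.

0.132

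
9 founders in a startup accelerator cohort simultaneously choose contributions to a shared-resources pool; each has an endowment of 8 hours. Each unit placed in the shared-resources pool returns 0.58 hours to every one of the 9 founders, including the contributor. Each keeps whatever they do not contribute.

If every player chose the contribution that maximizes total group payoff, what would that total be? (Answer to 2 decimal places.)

Each contributed unit returns 5.220 to the group as a whole (0.58 to each of 9 players), which exceeds 1, so the social optimum is full contribution: group total = 5.220 × 72 = 375.84.

375.84 hours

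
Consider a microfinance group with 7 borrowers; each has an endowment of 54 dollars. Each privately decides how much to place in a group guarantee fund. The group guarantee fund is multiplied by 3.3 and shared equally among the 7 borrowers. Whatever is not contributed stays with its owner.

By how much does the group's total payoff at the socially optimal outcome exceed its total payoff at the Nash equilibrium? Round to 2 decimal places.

Each contributed unit returns 3.3/7 = 0.4714 to its contributor — below 1 — so contributing 0 is dominant for every player. At the Nash equilibrium everyone keeps their 54, and the group total is 7 × 54 = 378.
Each contributed unit returns 3.300 to the group as a whole (0.4714 to each of 7 players), which exceeds 1, so the social optimum is full contribution: group total = 3.300 × 378 = 1247.40.
Efficiency loss = 1247.40 − 378 = 869.40.

869.40 dollars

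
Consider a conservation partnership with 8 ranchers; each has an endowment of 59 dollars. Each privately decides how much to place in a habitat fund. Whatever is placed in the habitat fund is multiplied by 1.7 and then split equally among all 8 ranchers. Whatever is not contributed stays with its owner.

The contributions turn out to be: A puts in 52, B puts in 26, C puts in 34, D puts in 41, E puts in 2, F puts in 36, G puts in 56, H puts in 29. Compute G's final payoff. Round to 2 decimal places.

Total contributed: 52 + 26 + 34 + 41 + 2 + 36 + 56 + 29 = 276.
Each receives 1.7 × 276 / 8 = 58.65 from the habitat fund.
G keeps 59 − 56 = 3, so G's payoff is 3 + 58.65 = 61.65.

61.65 dollars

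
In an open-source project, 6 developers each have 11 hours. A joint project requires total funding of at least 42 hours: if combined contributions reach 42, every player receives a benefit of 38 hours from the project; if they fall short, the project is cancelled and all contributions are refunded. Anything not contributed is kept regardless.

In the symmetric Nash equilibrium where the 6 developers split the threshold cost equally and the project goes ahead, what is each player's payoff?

42 hours

Equal share of the threshold: 42/6 = 7.
At this profile no one gains by cutting their contribution: any cut drops the total below 42, the project is cancelled, contributions are refunded, and the deviator ends with 11, which is less than 11 − 7 + 38 = 42. Contributing more than 7 just wastes the excess. So contributing exactly 7 is a best response.
Each player's payoff: 11 − 7 + 38 = 42.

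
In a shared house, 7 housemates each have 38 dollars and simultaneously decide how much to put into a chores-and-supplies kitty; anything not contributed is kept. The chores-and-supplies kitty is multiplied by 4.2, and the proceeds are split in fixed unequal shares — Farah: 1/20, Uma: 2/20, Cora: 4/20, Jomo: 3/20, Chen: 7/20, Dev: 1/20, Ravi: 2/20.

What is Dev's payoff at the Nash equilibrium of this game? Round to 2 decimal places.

Player j's private return per contributed unit is 4.2 × (j's share). Contributing is weakly dominant for j when that share is at least 1/4.2 = 0.2381, and contributing 0 is dominant otherwise.
Only Chen (7/20) clears that bar, contributing 38; the remaining 6 contribute 0. Total contributed: 38.
Dev keeps 38 and receives 4.2 × 38 × 1/20 = 7.98 from the chores-and-supplies kitty, for a payoff of 45.98.

45.98 dollars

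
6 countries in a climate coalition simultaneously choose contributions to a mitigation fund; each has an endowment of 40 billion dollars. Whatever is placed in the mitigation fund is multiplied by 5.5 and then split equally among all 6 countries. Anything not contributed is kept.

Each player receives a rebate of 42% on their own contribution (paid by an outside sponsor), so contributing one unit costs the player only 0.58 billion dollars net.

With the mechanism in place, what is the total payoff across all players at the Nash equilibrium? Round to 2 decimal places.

Under the mechanism each unit contributed yields (5.5/6) / 0.58 = 1.5805 back to its contributor per unit of net cost, which exceeds 1, making full contribution the dominant choice for everyone.
So the Nash equilibrium is full contribution by all 6; the group earns 6 × (40 × 0.42 + 5.5 × 40) = 1420.80.

1420.80 billion dollars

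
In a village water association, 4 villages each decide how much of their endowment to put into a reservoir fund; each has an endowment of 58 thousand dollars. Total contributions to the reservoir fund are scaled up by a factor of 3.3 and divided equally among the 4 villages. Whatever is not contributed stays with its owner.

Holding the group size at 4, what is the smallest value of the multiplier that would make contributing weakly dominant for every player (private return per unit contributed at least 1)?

A contributed unit returns (multiplier)/4 to its contributor.
This reaches 1 exactly when the multiplier is 4.

4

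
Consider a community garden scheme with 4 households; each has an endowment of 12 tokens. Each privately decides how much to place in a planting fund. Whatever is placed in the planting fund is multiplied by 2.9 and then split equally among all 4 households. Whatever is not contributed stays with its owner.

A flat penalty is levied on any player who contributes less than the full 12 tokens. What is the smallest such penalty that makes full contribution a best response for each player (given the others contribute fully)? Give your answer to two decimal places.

Given the others contribute fully, the best deviation is to contribute 0 (any partial contribution still incurs the fine and gives up units whose private return 0.7250 is below 1).
Deviating from 12 to 0 saves 12 tokens but forfeits the deviator's share of the drop in the planting fund: 2.9/4 × 12 = 8.70.
So the deviation gain is 12 − 8.70 = 3.30, and the fine must be at least 3.30 tokens to wipe it out.

3.30 tokens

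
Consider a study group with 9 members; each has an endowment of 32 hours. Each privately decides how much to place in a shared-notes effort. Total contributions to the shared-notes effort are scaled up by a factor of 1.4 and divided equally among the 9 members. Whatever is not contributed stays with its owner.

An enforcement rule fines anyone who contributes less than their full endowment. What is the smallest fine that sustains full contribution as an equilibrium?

27.02 hours

Given the others contribute fully, the best deviation is to contribute 0 (any partial contribution still incurs the fine and gives up units whose private return 0.1556 is below 1).
Deviating from 32 to 0 saves 32 hours but forfeits the deviator's share of the drop in the shared-notes effort: 1.4/9 × 32 = 4.98.
So the deviation gain is 32 − 4.98 = 27.02, and the fine must be at least 27.02 hours to wipe it out.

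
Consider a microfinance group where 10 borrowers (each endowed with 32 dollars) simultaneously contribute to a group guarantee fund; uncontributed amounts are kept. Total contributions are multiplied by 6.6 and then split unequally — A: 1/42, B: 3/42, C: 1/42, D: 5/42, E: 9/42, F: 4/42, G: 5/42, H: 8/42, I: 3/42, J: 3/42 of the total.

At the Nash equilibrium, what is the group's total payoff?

Player j's private return per contributed unit is 6.6 × (j's share). Contributing is weakly dominant for j when that share is at least 1/6.6 = 0.1515, and contributing 0 is dominant otherwise.
E and H clear that bar, contributing 32 each; the remaining 8 contribute 0. Total contributed: 64.
The group guarantee fund pays out 6.6 × 64 = 422.40 in total (split across the unequal shares, but the aggregate is all that matters for the group sum).
The 8 free-riders keep 32 each, adding 256. Group total = 256 + 422.40 = 678.40.

678.40 dollars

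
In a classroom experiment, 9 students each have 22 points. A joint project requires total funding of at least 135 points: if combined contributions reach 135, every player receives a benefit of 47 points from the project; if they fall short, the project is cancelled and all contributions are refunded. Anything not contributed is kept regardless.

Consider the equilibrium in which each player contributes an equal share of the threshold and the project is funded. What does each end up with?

54 points

Equal share of the threshold: 135/9 = 15.
At this profile no one gains by cutting their contribution: any cut drops the total below 135, the project is cancelled, contributions are refunded, and the deviator ends with 22, which is less than 22 − 15 + 47 = 54. Contributing more than 15 just wastes the excess. So contributing exactly 15 is a best response.
Each player's payoff: 22 − 15 + 47 = 54.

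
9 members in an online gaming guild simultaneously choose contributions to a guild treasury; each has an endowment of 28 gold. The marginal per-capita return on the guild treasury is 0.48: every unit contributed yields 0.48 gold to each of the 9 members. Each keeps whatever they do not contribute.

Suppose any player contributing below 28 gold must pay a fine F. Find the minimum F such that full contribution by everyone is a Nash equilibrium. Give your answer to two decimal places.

14.56 gold

Given the others contribute fully, the best deviation is to contribute 0 (any partial contribution still incurs the fine and gives up units whose private return 0.48 is below 1).
Deviating from 28 to 0 saves 28 gold but forfeits the deviator's share of the drop in the guild treasury: 0.48 × 28 = 13.44.
So the deviation gain is 28 − 13.44 = 14.56, and the fine must be at least 14.56 gold to wipe it out.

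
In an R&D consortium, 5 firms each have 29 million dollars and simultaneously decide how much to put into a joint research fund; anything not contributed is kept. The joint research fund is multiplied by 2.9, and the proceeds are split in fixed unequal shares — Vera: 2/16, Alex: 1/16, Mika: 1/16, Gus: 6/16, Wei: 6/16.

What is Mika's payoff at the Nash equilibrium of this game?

Player j's private return per contributed unit is 2.9 × (j's share). Contributing is weakly dominant for j when that share is at least 1/2.9 = 0.3448, and contributing 0 is dominant otherwise.
The shares above 0.3448 belong to Gus and Wei, contributing 29 each; the remaining 3 contribute 0. Total contributed: 58.
Mika keeps 29 and receives 2.9 × 58 × 1/16 = 10.51 from the joint research fund, for a payoff of 39.51.

39.51 million dollars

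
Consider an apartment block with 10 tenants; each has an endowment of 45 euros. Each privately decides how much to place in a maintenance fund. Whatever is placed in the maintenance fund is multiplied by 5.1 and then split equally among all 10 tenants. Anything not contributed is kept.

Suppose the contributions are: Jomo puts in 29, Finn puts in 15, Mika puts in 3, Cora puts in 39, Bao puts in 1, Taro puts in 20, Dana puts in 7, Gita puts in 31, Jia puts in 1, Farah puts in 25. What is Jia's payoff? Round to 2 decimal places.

Total contributed: 29 + 15 + 3 + 39 + 1 + 20 + 7 + 31 + 1 + 25 = 171.
Each receives 5.1 × 171 / 10 = 87.21 from the maintenance fund.
Jia keeps 45 − 1 = 44, so Jia's payoff is 44 + 87.21 = 131.21.

131.21 euros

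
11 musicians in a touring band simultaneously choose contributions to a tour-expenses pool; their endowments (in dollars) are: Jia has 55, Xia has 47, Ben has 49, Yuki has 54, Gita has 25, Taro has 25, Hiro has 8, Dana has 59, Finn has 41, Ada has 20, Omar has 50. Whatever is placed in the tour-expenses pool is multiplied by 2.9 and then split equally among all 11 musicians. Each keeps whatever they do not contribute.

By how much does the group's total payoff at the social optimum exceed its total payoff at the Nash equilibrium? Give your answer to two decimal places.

The private return per contributed unit is 2.9/11 = 0.2636 < 1 for every player regardless of endowment, so the Nash equilibrium is zero contribution and the group total is Σ E_j = 55 + 47 + 49 + 54 + 25 + 25 + 8 + 59 + 41 + 20 + 50 = 433.
Each contributed unit returns 2.900 to the group, so the social optimum is full contribution by everyone: group total = 2.900 × 433 = 1255.70.
Efficiency loss = (2.900 − 1) × 433 = 822.70.

822.70 dollars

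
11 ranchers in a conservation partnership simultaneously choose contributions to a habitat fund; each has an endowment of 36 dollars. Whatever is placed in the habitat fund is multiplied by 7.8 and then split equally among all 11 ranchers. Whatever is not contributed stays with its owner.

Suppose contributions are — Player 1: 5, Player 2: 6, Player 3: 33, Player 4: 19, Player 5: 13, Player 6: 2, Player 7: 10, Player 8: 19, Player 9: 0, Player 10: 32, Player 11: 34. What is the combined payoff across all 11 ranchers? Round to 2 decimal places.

1572.40 dollars

Total contributed: 5 + 6 + 33 + 19 + 13 + 2 + 10 + 19 + 0 + 32 + 34 = 173; total kept: 11 × 36 − 173 = 223.
The habitat fund pays out 7.8 × 173 = 1349.40 in aggregate.
Group total = 223 + 1349.40 = 1572.40.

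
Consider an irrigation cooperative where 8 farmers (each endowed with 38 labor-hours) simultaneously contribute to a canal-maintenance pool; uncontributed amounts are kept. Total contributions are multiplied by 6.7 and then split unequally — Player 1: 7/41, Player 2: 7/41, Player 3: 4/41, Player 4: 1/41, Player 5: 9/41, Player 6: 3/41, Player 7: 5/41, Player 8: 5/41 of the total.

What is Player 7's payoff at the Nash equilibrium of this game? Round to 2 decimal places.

131.15 labor-hours

Player j's private return per contributed unit is 6.7 × (j's share). Contributing is weakly dominant for j when that share is at least 1/6.7 = 0.1493, and contributing 0 is dominant otherwise.
The shares above 0.1493 belong to Player 1, Player 2 and Player 5, contributing 38 each; the remaining 5 contribute 0. Total contributed: 114.
Player 7 keeps 38 and receives 6.7 × 114 × 5/41 = 93.15 from the canal-maintenance pool, for a payoff of 131.15.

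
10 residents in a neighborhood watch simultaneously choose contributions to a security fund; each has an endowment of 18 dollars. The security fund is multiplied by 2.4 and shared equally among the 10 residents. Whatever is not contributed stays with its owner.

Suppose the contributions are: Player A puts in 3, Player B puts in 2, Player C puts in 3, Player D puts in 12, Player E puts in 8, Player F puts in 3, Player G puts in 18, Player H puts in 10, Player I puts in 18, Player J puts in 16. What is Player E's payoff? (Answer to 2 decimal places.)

32.32 dollars

Total contributed: 3 + 2 + 3 + 12 + 8 + 3 + 18 + 10 + 18 + 16 = 93.
Each receives 2.4 × 93 / 10 = 22.32 from the security fund.
Player E keeps 18 − 8 = 10, so Player E's payoff is 10 + 22.32 = 32.32.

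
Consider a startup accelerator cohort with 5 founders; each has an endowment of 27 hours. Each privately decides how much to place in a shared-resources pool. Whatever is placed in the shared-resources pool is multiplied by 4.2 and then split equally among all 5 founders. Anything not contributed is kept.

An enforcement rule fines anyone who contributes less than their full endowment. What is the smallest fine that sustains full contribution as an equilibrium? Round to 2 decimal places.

4.32 hours

Given the others contribute fully, the best deviation is to contribute 0 (any partial contribution still incurs the fine and gives up units whose private return 0.8400 is below 1).
Deviating from 27 to 0 saves 27 hours but forfeits the deviator's share of the drop in the shared-resources pool: 4.2/5 × 27 = 22.68.
So the deviation gain is 27 − 22.68 = 4.32, and the fine must be at least 4.32 hours to wipe it out.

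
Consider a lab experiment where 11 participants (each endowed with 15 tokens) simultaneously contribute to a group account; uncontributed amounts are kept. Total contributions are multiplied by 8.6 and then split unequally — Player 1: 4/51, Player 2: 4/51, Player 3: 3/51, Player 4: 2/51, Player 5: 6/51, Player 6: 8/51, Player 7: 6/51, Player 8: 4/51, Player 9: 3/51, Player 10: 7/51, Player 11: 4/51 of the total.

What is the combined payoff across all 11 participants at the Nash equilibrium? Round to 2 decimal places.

Player j's private return per contributed unit is 8.6 × (j's share). Contributing is weakly dominant for j when that share is at least 1/8.6 = 0.1163, and contributing 0 is dominant otherwise.
Player 5, Player 6, Player 7 and Player 10 clear that bar, contributing 15 each; the remaining 7 contribute 0. Total contributed: 60.
The group account pays out 8.6 × 60 = 516.00 in total (split across the unequal shares, but the aggregate is all that matters for the group sum).
The 7 free-riders keep 15 each, adding 105. Group total = 105 + 516.00 = 621.00.

621.00 tokens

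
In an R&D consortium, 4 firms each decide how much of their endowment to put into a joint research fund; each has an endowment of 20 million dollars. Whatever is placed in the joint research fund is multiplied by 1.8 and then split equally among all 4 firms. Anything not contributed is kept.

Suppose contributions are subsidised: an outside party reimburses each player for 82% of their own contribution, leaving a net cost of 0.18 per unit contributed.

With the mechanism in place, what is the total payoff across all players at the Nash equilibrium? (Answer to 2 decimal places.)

The effective private return per unit is now (1.8/4) / 0.18 = 2.5000 > 1, so every player's dominant strategy flips to full contribution.
So the Nash equilibrium is full contribution by all 4; the group earns 4 × (20 × 0.82 + 1.8 × 20) = 209.60.

209.60 million dollars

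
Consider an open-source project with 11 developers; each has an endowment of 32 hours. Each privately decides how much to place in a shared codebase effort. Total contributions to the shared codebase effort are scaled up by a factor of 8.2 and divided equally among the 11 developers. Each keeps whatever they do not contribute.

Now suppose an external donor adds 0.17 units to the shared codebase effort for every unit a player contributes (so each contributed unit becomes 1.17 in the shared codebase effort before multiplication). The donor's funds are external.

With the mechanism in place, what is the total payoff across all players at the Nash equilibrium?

The effective private return is 8.2 × 1.17 / 11 = 0.8722, which is still under 1, so the mechanism doesn't change anyone's dominant strategy: zero contribution.
Everyone keeps their endowment and the group total is 11 × 32 = 352.

352.00 hours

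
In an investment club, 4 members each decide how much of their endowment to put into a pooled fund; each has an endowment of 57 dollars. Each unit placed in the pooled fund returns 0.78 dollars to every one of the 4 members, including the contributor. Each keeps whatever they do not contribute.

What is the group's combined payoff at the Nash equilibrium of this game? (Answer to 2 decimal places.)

228.00 dollars

The private return per contributed unit is 0.78 < 1, so contributing 0 is dominant for every player. At the Nash equilibrium everyone keeps their 57, and the group total is 4 × 57 = 228.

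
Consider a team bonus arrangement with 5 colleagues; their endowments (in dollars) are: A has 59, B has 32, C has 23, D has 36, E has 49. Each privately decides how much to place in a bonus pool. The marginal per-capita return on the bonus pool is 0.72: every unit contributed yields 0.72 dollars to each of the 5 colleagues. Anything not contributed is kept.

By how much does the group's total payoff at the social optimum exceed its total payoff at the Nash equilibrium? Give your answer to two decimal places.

The private return per contributed unit is 0.72 < 1 for everyone, so the Nash equilibrium is zero contribution and the group total is Σ E_j = 59 + 32 + 23 + 36 + 49 = 199.
Each contributed unit returns 3.600 to the group, so the social optimum is full contribution by everyone: group total = 3.600 × 199 = 716.40.
Efficiency loss = (3.600 − 1) × 199 = 517.40.

517.40 dollars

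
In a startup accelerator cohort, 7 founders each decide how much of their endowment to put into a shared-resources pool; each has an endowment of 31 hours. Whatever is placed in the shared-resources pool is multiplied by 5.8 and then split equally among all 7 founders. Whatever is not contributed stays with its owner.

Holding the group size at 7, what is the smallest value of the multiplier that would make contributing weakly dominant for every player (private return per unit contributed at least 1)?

7

A contributed unit returns (multiplier)/7 to its contributor.
This reaches 1 exactly when the multiplier is 7.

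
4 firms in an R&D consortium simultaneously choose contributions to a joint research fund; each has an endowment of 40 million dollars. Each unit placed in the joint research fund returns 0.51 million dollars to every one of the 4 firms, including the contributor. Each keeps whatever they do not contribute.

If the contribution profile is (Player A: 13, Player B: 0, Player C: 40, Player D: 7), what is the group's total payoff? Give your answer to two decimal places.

Total contributed: 13 + 0 + 40 + 7 = 60; total kept: 4 × 40 − 60 = 100.
The joint research fund pays out 0.51 × 4 × 60 = 122.40 in aggregate.
Group total = 100 + 122.40 = 222.40.

222.40 million dollars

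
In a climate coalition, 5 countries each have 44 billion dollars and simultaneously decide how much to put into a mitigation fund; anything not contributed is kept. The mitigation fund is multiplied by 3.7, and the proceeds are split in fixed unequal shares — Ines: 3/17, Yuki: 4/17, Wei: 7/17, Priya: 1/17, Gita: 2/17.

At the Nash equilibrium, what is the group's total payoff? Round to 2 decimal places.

For player j, contributing a unit is worthwhile iff 3.7 × (j's share) ≥ 1, i.e. iff j's share is at least 0.2703.
The only share above 0.2703 is Wei's 7/17, contributing 44; the remaining 4 contribute 0. Total contributed: 44.
The mitigation fund pays out 3.7 × 44 = 162.80 in total (split across the unequal shares, but the aggregate is all that matters for the group sum).
The 4 free-riders keep 44 each, adding 176. Group total = 176 + 162.80 = 338.80.

338.80 billion dollars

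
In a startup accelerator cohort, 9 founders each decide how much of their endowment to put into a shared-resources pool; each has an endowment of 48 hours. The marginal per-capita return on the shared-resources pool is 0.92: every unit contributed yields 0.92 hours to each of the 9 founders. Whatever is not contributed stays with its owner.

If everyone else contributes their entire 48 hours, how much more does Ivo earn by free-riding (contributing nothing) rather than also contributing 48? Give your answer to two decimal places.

3.84 hours

Switching from a contribution of 48 to 0 lets Ivo keep an extra 48 hours, but lowers the shared-resources pool by 48, which costs Ivo their own share of that drop: 0.92 × 48 = 44.16.
Net gain = 48 − 44.16 = 3.84. The private return per contributed unit (0.92) is below 1, so free-riding is indeed the best response regardless of what the others do.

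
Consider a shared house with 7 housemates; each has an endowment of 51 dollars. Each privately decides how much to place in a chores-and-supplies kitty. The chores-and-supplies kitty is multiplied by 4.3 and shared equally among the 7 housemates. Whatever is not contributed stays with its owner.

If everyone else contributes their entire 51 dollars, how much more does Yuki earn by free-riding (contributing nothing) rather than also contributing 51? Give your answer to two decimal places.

Switching from a contribution of 51 to 0 lets Yuki keep an extra 51 dollars, but lowers the chores-and-supplies kitty by 51, which costs Yuki their own share of that drop: 4.3/7 × 51 = 31.33.
Net gain = 51 − 31.33 = 19.67. The private return per contributed unit (0.6143) is below 1, so free-riding is indeed the best response regardless of what the others do.

19.67 dollars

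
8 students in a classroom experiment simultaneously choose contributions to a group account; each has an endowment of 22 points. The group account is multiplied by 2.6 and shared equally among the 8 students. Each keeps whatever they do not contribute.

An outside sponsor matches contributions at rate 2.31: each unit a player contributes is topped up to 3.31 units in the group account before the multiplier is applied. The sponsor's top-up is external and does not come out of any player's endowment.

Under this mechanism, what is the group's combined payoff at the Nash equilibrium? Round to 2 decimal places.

The effective private return per unit is now 2.6 × 3.31 / 8 = 1.0758 > 1, so every player's dominant strategy flips to full contribution.
At the Nash equilibrium everyone contributes 22. Group total payoff = 2.6 × 3.31 × 176 = 1514.66.

1514.66 points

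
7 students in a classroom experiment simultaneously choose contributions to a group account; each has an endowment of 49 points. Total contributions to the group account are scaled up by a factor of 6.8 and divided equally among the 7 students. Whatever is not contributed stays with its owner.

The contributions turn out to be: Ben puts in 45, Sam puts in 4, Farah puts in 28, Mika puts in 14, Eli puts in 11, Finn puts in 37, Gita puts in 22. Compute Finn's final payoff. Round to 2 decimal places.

168.40 points

Total contributed: 45 + 4 + 28 + 14 + 11 + 37 + 22 = 161.
Each receives 6.8 × 161 / 7 = 156.40 from the group account.
Finn keeps 49 − 37 = 12, so Finn's payoff is 12 + 156.40 = 168.40.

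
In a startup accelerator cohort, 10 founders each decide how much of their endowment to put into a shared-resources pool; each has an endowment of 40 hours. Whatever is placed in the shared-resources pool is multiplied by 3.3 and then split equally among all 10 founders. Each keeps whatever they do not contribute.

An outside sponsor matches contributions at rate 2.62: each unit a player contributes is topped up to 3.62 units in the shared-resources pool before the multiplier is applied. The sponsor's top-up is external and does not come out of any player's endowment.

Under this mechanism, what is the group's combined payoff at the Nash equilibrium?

4778.40 hours

Under the mechanism each unit contributed yields 3.3 × 3.62 / 10 = 1.1946 back to its contributor per unit of net cost, which exceeds 1, making full contribution the dominant choice for everyone.
At the Nash equilibrium everyone contributes 40. Group total payoff = 3.3 × 3.62 × 400 = 4778.40.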